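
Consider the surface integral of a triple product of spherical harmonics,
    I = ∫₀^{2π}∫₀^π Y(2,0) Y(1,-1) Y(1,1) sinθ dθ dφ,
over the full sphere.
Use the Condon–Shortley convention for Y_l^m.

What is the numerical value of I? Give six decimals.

0.126157

Checks pass: Σm=0; 4 even; l₃=1∈[1,3].
(2·2+1)(2·1+1)(2·1+1) = 45
Δ: 2! 2! 0! / 5! → 1/30
sum: t=1:−1/1 = -1/1
3j²(2 1 1; 0 0 0) = Δ·Π!·Σ² = 2/15  (sign +1)
sum: t=0:+1/4 = 1/4
3j²(2 1 1; 0 -1 1) = Δ·Π!·Σ² = 1/30  (sign +1)
combine: 4πI² = 45·2/15·1/30 = 1/5
take √, sign +1: I = 0.12615663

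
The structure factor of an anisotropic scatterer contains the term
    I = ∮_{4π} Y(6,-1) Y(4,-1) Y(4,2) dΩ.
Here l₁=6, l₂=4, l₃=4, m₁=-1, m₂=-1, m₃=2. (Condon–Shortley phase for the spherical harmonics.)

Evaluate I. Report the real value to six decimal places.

m-sum 0 ✓  L=14 even ✓  2≤4≤10 ✓
Π(2lᵢ+1) = 13×9×9 = 1053
triangle coeff Δ(6,4,4) = 1/1261260
Σ_t [2,4]: t=2:+1/4608 t=3:−1/1296 t=4:+1/4608 = -7/20736
(3j)²=20/1287 [(6 4 4; 0 0 0)], sign=-1
Σ_t [1,3]: t=1:−1/172800 t=2:+1/5760 t=3:−1/3456 = -7/57600
(3j)²=21/2860 [(6 4 4; -1 -1 2)], sign=-1
⇒ 4πI² = 189/1573
I = (+1)√(189/1573/(4π)) = 0.09778261

0.097783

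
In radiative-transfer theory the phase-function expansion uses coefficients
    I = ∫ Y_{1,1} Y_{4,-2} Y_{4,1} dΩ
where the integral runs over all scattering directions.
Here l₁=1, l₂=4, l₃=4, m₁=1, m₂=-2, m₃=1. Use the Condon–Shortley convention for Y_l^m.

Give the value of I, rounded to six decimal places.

Σlᵢ=9 odd — θ-integrand is odd under cosθ→−cosθ; I=0

0.000000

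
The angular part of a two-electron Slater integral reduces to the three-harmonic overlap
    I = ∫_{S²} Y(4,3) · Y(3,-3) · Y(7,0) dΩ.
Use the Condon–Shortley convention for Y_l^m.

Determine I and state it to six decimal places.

m-sum 0 ✓  L=14 even ✓  1≤7≤7 ✓
Π(2lᵢ+1) = 9×7×15 = 945
triangle coeff Δ(4,3,7) = 1/45045
Σ_t [0,0]: t=0:+1/20736 = 1/20736
(3j)²=35/1287 [(4 3 7; 0 0 0)], sign=-1
Σ_t [0,0]: t=0:+1/3628800 = 1/3628800
(3j)²=1/6435 [(4 3 7; 3 -3 0)], sign=-1
⇒ 4πI² = 245/61347
I = (+1)√(245/61347/(4π)) = 0.01782713

0.017827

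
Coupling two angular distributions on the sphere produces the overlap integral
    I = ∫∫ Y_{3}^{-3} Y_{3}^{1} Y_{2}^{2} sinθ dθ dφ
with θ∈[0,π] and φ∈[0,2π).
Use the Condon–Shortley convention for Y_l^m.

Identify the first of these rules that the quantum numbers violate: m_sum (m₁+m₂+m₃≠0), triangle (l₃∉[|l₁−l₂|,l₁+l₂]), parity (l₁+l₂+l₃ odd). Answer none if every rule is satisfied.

azimuthal sum: -3 + 1 + 2 = 0  ✓
0 ≤ 2 ≤ 6 (triangle on l)  ✓
L = 3 + 3 + 2 = 8 (even)  ✓

none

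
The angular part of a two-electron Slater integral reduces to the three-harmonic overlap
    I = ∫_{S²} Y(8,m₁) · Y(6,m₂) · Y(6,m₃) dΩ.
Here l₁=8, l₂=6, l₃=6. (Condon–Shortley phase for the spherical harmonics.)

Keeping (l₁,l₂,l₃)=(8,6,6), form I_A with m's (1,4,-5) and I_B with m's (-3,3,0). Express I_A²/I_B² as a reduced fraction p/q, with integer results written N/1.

72/49

l's match ⇒ only the (l;m) 3-j factors differ between A and B.
A: triangle coeff Δ(8,6,6) = 1/1309458150; Σ_t [6,7]: t=6:+1/174182400 t=7:−1/1219276800 = 1/203212800; (3j)²=288/29393 [(8 6 6; 1 4 -5)], sign=-1
B: triangle coeff Δ(8,6,6) = 1/1309458150; Σ_t [5,8]: t=5:−1/24883200 t=6:+1/6220800 t=7:−1/11612160 t=8:+1/174182400 = 1/24883200; (3j)²=28/4199 [(8 6 6; -3 3 0)], sign=+1
I_A²/I_B² = (288/29393)/(28/4199) = 72/49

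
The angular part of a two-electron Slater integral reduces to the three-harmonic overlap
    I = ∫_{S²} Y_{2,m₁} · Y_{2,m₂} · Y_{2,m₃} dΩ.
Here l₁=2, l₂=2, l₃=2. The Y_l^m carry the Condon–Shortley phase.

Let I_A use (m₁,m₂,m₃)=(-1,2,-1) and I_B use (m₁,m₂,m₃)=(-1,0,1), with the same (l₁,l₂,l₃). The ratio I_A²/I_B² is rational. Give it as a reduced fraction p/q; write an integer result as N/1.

6/1

Shared (l₁,l₂,l₃)=(2,2,2): N and (l;000)² cancel in I_A²/I_B².
A: Δ = 2!·2!·2!/7! = 1/630; Racah Σ t=2..2: t=2:+1/4 = 1/4; ⇒ 3j(2 2 2; -1 2 -1)² = 3/35, sgn -1
B: Δ = 2!·2!·2!/7! = 1/630; Racah Σ t=1..2: t=1:−1/2 t=2:+1/4 = -1/4; ⇒ 3j(2 2 2; -1 0 1)² = 1/70, sgn +1
I_A²/I_B² = (3/35)/(1/70) = 6/1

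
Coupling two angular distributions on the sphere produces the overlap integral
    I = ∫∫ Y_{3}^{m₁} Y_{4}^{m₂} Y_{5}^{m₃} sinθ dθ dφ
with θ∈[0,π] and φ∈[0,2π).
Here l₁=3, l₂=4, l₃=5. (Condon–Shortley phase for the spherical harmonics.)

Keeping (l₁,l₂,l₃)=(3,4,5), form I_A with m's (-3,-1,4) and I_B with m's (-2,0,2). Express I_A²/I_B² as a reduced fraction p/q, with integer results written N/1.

l's match ⇒ only the (l;m) 3-j factors differ between A and B.
A: triangle coeff Δ(3,4,5) = 1/180180; Σ_t [2,2]: t=2:+1/5760 = 1/5760; (3j)²=9/286 [(3 4 5; -3 -1 4)], sign=-1
B: triangle coeff Δ(3,4,5) = 1/180180; Σ_t [1,2]: t=1:−1/864 t=2:+1/576 = 1/1728; (3j)²=5/1287 [(3 4 5; -2 0 2)], sign=-1
I_A²/I_B² = (9/286)/(5/1287) = 81/10

81/10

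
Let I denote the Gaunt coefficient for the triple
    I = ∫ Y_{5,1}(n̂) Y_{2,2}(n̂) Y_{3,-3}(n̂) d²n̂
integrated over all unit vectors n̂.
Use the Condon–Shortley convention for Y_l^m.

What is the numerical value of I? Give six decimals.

-0.023961

m-sum 0 ✓  L=10 even ✓  3≤3≤7 ✓
Π(2lᵢ+1) = 11×5×7 = 385
triangle coeff Δ(5,2,3) = 1/2310
Σ_t [2,2]: t=2:+1/144 = 1/144
(3j)²=10/231 [(5 2 3; 0 0 0)], sign=-1
Σ_t [4,4]: t=4:+1/17280 = 1/17280
(3j)²=1/2310 [(5 2 3; 1 2 -3)], sign=+1
⇒ 4πI² = 5/693
I = (-1)√(5/693/(4π)) = -0.02396147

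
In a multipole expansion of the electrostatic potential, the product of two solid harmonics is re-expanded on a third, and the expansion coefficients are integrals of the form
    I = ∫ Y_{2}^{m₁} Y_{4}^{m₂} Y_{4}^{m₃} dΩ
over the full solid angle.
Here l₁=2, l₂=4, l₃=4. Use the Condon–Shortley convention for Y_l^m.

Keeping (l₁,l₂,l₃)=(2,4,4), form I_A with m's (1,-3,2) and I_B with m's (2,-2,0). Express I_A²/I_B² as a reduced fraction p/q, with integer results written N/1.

35/36

Same 2,4,4: normalisation and zero-m 3j drop out of the ratio.
A: Δ: 2! 2! 6! / 11! → 1/13860; sum: t=0:+1/240 t=1:−1/1440 = 1/288; 3j²(2 4 4; 1 -3 2) = Δ·Π!·Σ² = 5/132  (sign +1)
B: Δ: 2! 2! 6! / 11! → 1/13860; sum: t=0:+1/192 = 1/192; 3j²(2 4 4; 2 -2 0) = Δ·Π!·Σ² = 3/77  (sign +1)
I_A²/I_B² = (5/132)/(3/77) = 35/36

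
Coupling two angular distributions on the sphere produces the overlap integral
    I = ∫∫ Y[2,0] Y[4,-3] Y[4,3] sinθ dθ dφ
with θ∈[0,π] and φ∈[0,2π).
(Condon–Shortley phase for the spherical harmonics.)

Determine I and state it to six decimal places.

0.057344

m-sum 0 ✓  L=10 even ✓  2≤4≤6 ✓
Π(2lᵢ+1) = 5×9×9 = 405
triangle coeff Δ(2,4,4) = 1/13860
Σ_t [0,2]: t=0:+1/192 t=1:−1/36 t=2:+1/192 = -5/288
(3j)²=20/693 [(2 4 4; 0 0 0)], sign=-1
Σ_t [0,1]: t=0:+1/480 t=1:−1/720 = 1/1440
(3j)²=7/1980 [(2 4 4; 0 -3 3)], sign=-1
⇒ 4πI² = 5/121
I = (+1)√(5/121/(4π)) = 0.05734392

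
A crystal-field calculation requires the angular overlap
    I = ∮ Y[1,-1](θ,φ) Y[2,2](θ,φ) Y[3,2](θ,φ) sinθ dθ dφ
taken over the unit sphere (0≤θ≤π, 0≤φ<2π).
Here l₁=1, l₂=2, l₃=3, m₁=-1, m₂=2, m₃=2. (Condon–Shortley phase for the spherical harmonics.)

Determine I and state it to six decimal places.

m-sum = -1 + 2 + 2 = 3 ≠ 0 ⇒ I = 0

0.000000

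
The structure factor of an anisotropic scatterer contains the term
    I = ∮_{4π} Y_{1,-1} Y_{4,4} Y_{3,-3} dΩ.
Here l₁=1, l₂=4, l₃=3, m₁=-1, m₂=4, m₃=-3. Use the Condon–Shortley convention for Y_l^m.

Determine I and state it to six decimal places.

0.325735

Checks pass: Σm=0; 8 even; l₃=3∈[3,5].
(2·1+1)(2·4+1)(2·3+1) = 189
Δ: 2! 0! 6! / 9! → 1/252
sum: t=1:−1/36 = -1/36
3j²(1 4 3; 0 0 0) = Δ·Π!·Σ² = 4/63  (sign +1)
sum: t=2:+1/1440 = 1/1440
3j²(1 4 3; -1 4 -3) = Δ·Π!·Σ² = 1/9  (sign +1)
combine: 4πI² = 189·4/63·1/9 = 4/3
take √, sign +1: I = 0.32573501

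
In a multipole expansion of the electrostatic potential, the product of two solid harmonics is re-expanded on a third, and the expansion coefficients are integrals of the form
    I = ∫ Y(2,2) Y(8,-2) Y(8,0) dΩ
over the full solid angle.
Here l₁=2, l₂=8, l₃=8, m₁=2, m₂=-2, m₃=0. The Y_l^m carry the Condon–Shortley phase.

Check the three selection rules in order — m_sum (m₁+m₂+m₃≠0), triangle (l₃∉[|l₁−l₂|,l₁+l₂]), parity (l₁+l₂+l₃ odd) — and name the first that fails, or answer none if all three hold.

none

Σmᵢ = 0  ✓
l₃∈[|l₁−l₂|,l₁+l₂]=[6,10], have l₃=8  ✓
Σlᵢ = 18 ⇒ even  ✓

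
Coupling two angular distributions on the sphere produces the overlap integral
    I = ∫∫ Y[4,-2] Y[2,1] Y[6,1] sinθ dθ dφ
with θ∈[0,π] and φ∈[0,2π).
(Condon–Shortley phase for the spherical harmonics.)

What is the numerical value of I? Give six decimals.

Rules hold: Σm=0, L=12 even, 2≤6≤6.
N = 9·5·13 = 585
Δ = 0!·8!·4!/13! = 1/6435
Racah Σ t=0..0: t=0:+1/2304 = 1/2304
⇒ 3j(4 2 6; 0 0 0)² = 5/143, sgn +1
Racah Σ t=0..0: t=0:+1/8640 = 1/8640
⇒ 3j(4 2 6; -2 1 1)² = 14/1287, sgn -1
4πI² = N·(3j₀)²·(3jₘ)² = 350/1573
I = -1·√(0.222505/4π) = -0.13306527

-0.133065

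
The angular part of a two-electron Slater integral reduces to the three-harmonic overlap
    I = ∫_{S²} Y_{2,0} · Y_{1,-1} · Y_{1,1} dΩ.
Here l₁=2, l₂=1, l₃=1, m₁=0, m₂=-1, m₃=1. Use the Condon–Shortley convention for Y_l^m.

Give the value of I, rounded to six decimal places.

Checks pass: Σm=0; 4 even; l₃=1∈[1,3].
(2·2+1)(2·1+1)(2·1+1) = 45
Δ: 2! 2! 0! / 5! → 1/30
sum: t=1:−1/1 = -1/1
3j²(2 1 1; 0 0 0) = Δ·Π!·Σ² = 2/15  (sign +1)
sum: t=0:+1/4 = 1/4
3j²(2 1 1; 0 -1 1) = Δ·Π!·Σ² = 1/30  (sign +1)
combine: 4πI² = 45·2/15·1/30 = 1/5
take √, sign +1: I = 0.12615663

0.126157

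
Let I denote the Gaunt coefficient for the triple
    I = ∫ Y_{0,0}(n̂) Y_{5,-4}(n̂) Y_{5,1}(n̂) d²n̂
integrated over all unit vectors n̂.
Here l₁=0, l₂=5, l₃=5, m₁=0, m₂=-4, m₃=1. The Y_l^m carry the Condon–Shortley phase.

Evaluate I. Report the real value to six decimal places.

0.000000

Σmᵢ = -3 ≠ 0, so the φ-integral vanishes; I = 0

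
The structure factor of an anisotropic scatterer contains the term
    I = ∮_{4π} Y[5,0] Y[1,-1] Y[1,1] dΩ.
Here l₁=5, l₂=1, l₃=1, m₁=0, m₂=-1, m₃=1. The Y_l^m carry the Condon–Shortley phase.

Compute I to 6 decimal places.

triangle: need 4≤l₃≤6, have 1; I=0

0.000000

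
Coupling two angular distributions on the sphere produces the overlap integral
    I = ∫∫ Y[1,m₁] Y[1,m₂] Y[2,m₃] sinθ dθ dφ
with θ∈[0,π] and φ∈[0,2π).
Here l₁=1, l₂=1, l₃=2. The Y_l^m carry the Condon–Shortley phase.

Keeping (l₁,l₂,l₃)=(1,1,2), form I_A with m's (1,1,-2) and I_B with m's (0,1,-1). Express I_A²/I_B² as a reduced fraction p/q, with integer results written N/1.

Same 1,1,2: normalisation and zero-m 3j drop out of the ratio.
A: Δ: 0! 2! 2! / 5! → 1/30; sum: t=0:+1/4 = 1/4; 3j²(1 1 2; 1 1 -2) = Δ·Π!·Σ² = 1/5  (sign +1)
B: Δ: 0! 2! 2! / 5! → 1/30; sum: t=0:+1/2 = 1/2; 3j²(1 1 2; 0 1 -1) = Δ·Π!·Σ² = 1/10  (sign -1)
I_A²/I_B² = (1/5)/(1/10) = 2/1

2/1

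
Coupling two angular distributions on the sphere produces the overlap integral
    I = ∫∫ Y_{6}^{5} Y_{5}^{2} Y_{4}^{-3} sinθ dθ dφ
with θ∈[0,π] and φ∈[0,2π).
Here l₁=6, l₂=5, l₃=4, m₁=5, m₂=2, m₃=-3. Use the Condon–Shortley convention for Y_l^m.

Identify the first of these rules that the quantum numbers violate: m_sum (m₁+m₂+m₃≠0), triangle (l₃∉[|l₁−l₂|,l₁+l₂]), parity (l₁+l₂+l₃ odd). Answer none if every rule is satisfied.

m_sum

m₁+m₂+m₃ = 5 + 2 − 3 = 4  ✗
triangle: |6−5|=1 ≤ l₃=4 ≤ 6+5=11
parity: l₁+l₂+l₃ = 15 is odd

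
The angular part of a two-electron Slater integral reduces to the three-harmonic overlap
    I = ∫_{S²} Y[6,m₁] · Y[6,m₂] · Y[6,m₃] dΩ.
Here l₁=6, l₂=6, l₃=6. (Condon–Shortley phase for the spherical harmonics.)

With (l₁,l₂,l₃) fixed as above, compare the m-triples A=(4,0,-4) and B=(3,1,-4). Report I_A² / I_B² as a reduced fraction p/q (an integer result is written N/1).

Shared (l₁,l₂,l₃)=(6,6,6): N and (l;000)² cancel in I_A²/I_B².
A: Δ = 6!·6!·6!/19! = 1/325909584; Racah Σ t=0..2: t=0:+1/24883200 t=1:−1/1728000 t=2:+1/1658880 = 1/15552000; ⇒ 3j(6 6 6; 4 0 -4)² = 16/46189, sgn +1
B: Δ = 6!·6!·6!/19! = 1/325909584; Racah Σ t=1..3: t=1:−1/4147200 t=2:+1/691200 t=3:−1/1244160 = 1/2488320; ⇒ 3j(6 6 6; 3 1 -4)² = 875/184756, sgn +1
I_A²/I_B² = (16/46189)/(875/184756) = 64/875

64/875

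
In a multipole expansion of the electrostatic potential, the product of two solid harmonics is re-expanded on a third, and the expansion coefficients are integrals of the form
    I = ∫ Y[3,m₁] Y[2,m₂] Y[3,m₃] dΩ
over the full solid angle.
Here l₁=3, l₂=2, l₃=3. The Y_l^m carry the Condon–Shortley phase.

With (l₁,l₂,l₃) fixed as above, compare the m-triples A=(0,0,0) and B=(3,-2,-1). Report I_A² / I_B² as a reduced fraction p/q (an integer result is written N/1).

8/5

Shared (l₁,l₂,l₃)=(3,2,3): N and (l;000)² cancel in I_A²/I_B².
A: Δ = 2!·4!·2!/9! = 1/3780; Racah Σ t=0..2: t=0:+1/24 t=1:−1/4 t=2:+1/24 = -1/6; ⇒ 3j(3 2 3; 0 0 0)² = 4/105, sgn +1
B: Δ = 2!·4!·2!/9! = 1/3780; Racah Σ t=0..0: t=0:+1/96 = 1/96; ⇒ 3j(3 2 3; 3 -2 -1)² = 1/42, sgn +1
I_A²/I_B² = (4/105)/(1/42) = 8/5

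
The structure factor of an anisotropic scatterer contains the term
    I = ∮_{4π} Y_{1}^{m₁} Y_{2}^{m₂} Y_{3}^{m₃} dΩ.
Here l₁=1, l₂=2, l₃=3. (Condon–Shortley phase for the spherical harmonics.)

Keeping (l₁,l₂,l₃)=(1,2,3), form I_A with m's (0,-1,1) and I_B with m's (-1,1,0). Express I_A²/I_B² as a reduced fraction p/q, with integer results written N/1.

Same 1,2,3: normalisation and zero-m 3j drop out of the ratio.
A: Δ: 0! 2! 4! / 7! → 1/105; sum: t=0:+1/6 = 1/6; 3j²(1 2 3; 0 -1 1) = Δ·Π!·Σ² = 8/105  (sign +1)
B: Δ: 0! 2! 4! / 7! → 1/105; sum: t=0:+1/12 = 1/12; 3j²(1 2 3; -1 1 0) = Δ·Π!·Σ² = 1/35  (sign -1)
I_A²/I_B² = (8/105)/(1/35) = 8/3

8/3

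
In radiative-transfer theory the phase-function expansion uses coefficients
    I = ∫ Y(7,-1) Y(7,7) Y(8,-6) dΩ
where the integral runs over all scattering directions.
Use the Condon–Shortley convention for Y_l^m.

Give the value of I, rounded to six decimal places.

m-sum 0 ✓  L=22 even ✓  0≤8≤14 ✓
Π(2lᵢ+1) = 15×15×17 = 3825
triangle coeff Δ(7,7,8) = 1/22086194130
Σ_t [0,6]: t=0:+1/18289152000 t=1:−1/248832000 t=2:+1/24883200 t=3:−1/11943936 t=4:+1/24883200 t=5:−1/248832000 t=6:+1/18289152000 = -11/975421440
(3j)²=1750/289731 [(7 7 8; 0 0 0)], sign=-1
Σ_t [6,6]: t=6:+1/41803776000 = 1/41803776000
(3j)²=1274/111435 [(7 7 8; -1 7 -6)], sign=+1
⇒ 4πI² = 857500/3246473
I = (-1)√(857500/3246473/(4π)) = -0.14497938

-0.144979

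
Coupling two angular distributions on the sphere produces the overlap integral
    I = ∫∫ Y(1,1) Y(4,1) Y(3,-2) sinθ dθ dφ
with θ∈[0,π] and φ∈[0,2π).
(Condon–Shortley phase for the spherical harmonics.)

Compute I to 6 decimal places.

-0.106622

Rules hold: Σm=0, L=8 even, 3≤3≤5.
N = 3·9·7 = 189
Δ = 2!·0!·6!/9! = 1/252
Racah Σ t=1..1: t=1:−1/36 = -1/36
⇒ 3j(1 4 3; 0 0 0)² = 4/63, sgn +1
Racah Σ t=0..0: t=0:+1/240 = 1/240
⇒ 3j(1 4 3; 1 1 -2)² = 1/84, sgn -1
4πI² = N·(3j₀)²·(3jₘ)² = 1/7
I = -1·√(0.142857/4π) = -0.10662181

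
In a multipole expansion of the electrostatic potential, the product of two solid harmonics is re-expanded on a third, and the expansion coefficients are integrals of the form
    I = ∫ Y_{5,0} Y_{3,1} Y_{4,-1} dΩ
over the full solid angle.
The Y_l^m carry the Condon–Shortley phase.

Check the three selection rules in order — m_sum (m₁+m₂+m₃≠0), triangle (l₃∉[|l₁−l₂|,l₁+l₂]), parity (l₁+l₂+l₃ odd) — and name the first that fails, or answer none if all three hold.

azimuthal sum: 0 + 1 − 1 = 0  ✓
2 ≤ 4 ≤ 8 (triangle on l)  ✓
L = 5 + 3 + 4 = 12 (even)  ✓

none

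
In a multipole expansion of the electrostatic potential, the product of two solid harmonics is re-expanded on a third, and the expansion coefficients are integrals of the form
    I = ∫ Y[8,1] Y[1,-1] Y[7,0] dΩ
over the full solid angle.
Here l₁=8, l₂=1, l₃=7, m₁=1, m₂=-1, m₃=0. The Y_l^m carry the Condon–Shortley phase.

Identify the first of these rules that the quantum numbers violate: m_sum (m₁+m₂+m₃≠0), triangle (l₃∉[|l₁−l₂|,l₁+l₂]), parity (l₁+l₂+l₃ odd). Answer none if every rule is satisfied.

none

Σmᵢ = 0  ✓
l₃∈[|l₁−l₂|,l₁+l₂]=[7,9], have l₃=7  ✓
Σlᵢ = 16 ⇒ even  ✓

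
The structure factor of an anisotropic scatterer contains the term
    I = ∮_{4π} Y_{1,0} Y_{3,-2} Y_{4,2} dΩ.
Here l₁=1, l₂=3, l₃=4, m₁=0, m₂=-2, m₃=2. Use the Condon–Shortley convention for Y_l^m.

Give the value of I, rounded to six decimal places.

0.213244

Rules hold: Σm=0, L=8 even, 2≤4≤4.
N = 3·7·9 = 189
Δ = 0!·2!·6!/9! = 1/252
Racah Σ t=0..0: t=0:+1/36 = 1/36
⇒ 3j(1 3 4; 0 0 0)² = 4/63, sgn +1
Racah Σ t=0..0: t=0:+1/120 = 1/120
⇒ 3j(1 3 4; 0 -2 2)² = 1/21, sgn +1
4πI² = N·(3j₀)²·(3jₘ)² = 4/7
I = +1·√(0.571429/4π) = 0.21324362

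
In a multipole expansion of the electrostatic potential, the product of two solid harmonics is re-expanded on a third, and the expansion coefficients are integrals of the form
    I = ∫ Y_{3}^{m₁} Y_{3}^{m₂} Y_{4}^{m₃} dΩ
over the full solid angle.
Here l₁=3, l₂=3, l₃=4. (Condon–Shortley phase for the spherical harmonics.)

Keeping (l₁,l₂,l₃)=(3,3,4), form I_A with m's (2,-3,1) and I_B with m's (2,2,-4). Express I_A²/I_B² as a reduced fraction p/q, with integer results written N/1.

Same 3,3,4: normalisation and zero-m 3j drop out of the ratio.
A: Δ: 2! 4! 4! / 11! → 1/34650; sum: t=0:+1/288 = 1/288; 3j²(3 3 4; 2 -3 1) = Δ·Π!·Σ² = 5/231  (sign -1)
B: Δ: 2! 4! 4! / 11! → 1/34650; sum: t=1:−1/576 = -1/576; 3j²(3 3 4; 2 2 -4) = Δ·Π!·Σ² = 5/99  (sign -1)
I_A²/I_B² = (5/231)/(5/99) = 3/7

3/7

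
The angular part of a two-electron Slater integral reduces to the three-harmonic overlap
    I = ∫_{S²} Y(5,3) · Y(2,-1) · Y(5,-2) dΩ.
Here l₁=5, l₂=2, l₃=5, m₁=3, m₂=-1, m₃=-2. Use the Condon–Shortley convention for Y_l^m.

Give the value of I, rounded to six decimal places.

-0.161739

Rules hold: Σm=0, L=12 even, 3≤5≤7.
N = 11·5·11 = 605
Δ = 2!·8!·2!/13! = 1/38610
Racah Σ t=0..2: t=0:+1/2880 t=1:−1/576 t=2:+1/2880 = -1/960
⇒ 3j(5 2 5; 0 0 0)² = 10/429, sgn +1
Racah Σ t=0..1: t=0:+1/2880 t=1:−1/10080 = 1/4032
⇒ 3j(5 2 5; 3 -1 -2)² = 10/429, sgn -1
4πI² = N·(3j₀)²·(3jₘ)² = 500/1521
I = -1·√(0.328731/4π) = -0.16173926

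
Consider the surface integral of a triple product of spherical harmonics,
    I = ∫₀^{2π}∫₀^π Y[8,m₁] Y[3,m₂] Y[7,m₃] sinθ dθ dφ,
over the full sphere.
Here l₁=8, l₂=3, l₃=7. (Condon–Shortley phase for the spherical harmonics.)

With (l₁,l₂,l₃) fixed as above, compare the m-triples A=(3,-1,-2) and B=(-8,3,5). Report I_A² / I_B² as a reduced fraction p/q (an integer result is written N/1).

154/65

Shared (l₁,l₂,l₃)=(8,3,7): N and (l;000)² cancel in I_A²/I_B².
A: Δ = 4!·12!·2!/19! = 1/5290740; Racah Σ t=0..2: t=0:+1/29030400 t=1:−1/5806080 t=2:+1/17418240 = -1/12441600; ⇒ 3j(8 3 7; 3 -1 -2)² = 154/12597, sgn +1
B: Δ = 4!·12!·2!/19! = 1/5290740; Racah Σ t=4..4: t=4:+1/22992076800 = 1/22992076800; ⇒ 3j(8 3 7; -8 3 5)² = 5/969, sgn +1
I_A²/I_B² = (154/12597)/(5/969) = 154/65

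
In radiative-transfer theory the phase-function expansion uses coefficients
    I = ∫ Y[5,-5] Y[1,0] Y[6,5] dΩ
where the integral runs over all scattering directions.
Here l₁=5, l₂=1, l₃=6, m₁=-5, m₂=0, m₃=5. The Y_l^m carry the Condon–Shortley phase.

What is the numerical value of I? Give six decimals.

-0.135514

Checks pass: Σm=0; 12 even; l₃=6∈[4,6].
(2·5+1)(2·1+1)(2·6+1) = 429
Δ: 0! 10! 2! / 13! → 1/858
sum: t=0:+1/14400 = 1/14400
3j²(5 1 6; 0 0 0) = Δ·Π!·Σ² = 6/143  (sign +1)
sum: t=0:+1/3628800 = 1/3628800
3j²(5 1 6; -5 0 5) = Δ·Π!·Σ² = 1/78  (sign -1)
combine: 4πI² = 429·6/143·1/78 = 3/13
take √, sign -1: I = -0.13551395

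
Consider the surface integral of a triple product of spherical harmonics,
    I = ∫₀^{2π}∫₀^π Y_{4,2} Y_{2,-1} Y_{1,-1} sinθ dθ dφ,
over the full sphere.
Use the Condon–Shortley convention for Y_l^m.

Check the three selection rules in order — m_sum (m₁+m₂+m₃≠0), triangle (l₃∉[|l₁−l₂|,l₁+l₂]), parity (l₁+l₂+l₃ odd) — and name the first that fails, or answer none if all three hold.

triangle

m₁+m₂+m₃ = 2 − 1 − 1 = 0  ✓
triangle: |4−2|=2 ≤ l₃=1 ≤ 4+2=6  ✗
parity: l₁+l₂+l₃ = 7 is odd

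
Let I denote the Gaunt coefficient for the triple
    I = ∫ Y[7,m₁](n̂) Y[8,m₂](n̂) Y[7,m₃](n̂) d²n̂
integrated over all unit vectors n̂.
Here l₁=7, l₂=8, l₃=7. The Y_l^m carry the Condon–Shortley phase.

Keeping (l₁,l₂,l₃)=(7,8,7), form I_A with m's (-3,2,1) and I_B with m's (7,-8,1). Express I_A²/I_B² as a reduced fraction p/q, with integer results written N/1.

2/1

Shared (l₁,l₂,l₃)=(7,8,7): N and (l;000)² cancel in I_A²/I_B².
A: Δ = 8!·6!·8!/23! = 1/22086194130; Racah Σ t=4..8: t=4:+1/597196800 t=5:−1/62208000 t=6:+1/39813120 t=7:−1/130636800 t=8:+1/2786918400 = 143/41803776000; ⇒ 3j(7 8 7; -3 2 1)² = 26/7429, sgn +1
B: Δ = 8!·6!·8!/23! = 1/22086194130; Racah Σ t=0..0: t=0:+1/1170505728000 = 1/1170505728000; ⇒ 3j(7 8 7; 7 -8 1)² = 13/7429, sgn +1
I_A²/I_B² = (26/7429)/(13/7429) = 2/1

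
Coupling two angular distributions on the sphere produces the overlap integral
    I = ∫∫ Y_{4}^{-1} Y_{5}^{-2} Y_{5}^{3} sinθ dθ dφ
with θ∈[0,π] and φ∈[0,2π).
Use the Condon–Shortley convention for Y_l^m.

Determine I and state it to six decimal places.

-0.118854

Checks pass: Σm=0; 14 even; l₃=5∈[1,9].
(2·4+1)(2·5+1)(2·5+1) = 1089
Δ: 4! 4! 6! / 15! → 1/3153150
sum: t=0:+1/69120 t=1:−1/1728 t=2:+1/576 t=3:−1/1728 t=4:+1/69120 = 7/11520
3j²(4 5 5; 0 0 0) = Δ·Π!·Σ² = 2/143  (sign -1)
sum: t=1:−1/6912 t=2:+1/2880 t=3:−1/17280 = 1/6912
3j²(4 5 5; -1 -2 3) = Δ·Π!·Σ² = 5/429  (sign +1)
combine: 4πI² = 1089·2/143·5/429 = 30/169
take √, sign -1: I = -0.11885360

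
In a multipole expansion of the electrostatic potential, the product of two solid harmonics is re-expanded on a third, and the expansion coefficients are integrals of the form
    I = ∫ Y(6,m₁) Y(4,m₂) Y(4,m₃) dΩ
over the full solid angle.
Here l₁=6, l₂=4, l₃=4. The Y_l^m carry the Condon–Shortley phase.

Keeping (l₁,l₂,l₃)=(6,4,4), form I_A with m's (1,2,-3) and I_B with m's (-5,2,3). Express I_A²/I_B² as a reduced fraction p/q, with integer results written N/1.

l's match ⇒ only the (l;m) 3-j factors differ between A and B.
A: triangle coeff Δ(6,4,4) = 1/1261260; Σ_t [4,5]: t=4:+1/11520 t=5:−1/86400 = 13/172800; (3j)²=13/660 [(6 4 4; 1 2 -3)], sign=-1
B: triangle coeff Δ(6,4,4) = 1/1261260; Σ_t [5,6]: t=5:−1/86400 t=6:+1/172800 = -1/172800; (3j)²=1/130 [(6 4 4; -5 2 3)], sign=+1
I_A²/I_B² = (13/660)/(1/130) = 169/66

169/66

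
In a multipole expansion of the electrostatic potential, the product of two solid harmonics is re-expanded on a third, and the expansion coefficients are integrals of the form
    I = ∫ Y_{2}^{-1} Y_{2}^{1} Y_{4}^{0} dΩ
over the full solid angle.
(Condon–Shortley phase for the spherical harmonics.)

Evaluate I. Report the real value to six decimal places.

0.161197

m-sum 0 ✓  L=8 even ✓  0≤4≤4 ✓
Π(2lᵢ+1) = 5×5×9 = 225
triangle coeff Δ(2,2,4) = 1/630
Σ_t [0,0]: t=0:+1/16 = 1/16
(3j)²=2/35 [(2 2 4; 0 0 0)], sign=+1
Σ_t [0,0]: t=0:+1/36 = 1/36
(3j)²=8/315 [(2 2 4; -1 1 0)], sign=+1
⇒ 4πI² = 16/49
I = (+1)√(16/49/(4π)) = 0.16119702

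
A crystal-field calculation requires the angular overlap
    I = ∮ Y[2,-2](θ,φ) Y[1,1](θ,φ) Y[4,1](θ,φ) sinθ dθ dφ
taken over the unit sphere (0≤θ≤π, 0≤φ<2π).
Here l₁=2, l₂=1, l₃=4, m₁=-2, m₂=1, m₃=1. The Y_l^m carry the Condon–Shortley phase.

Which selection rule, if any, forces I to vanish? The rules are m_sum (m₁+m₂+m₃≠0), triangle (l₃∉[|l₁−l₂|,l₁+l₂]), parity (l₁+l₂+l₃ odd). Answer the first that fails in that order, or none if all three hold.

m₁+m₂+m₃ = -2 + 1 + 1 = 0  ✓
triangle: |2−1|=1 ≤ l₃=4 ≤ 2+1=3  ✗
parity: l₁+l₂+l₃ = 7 is odd

triangle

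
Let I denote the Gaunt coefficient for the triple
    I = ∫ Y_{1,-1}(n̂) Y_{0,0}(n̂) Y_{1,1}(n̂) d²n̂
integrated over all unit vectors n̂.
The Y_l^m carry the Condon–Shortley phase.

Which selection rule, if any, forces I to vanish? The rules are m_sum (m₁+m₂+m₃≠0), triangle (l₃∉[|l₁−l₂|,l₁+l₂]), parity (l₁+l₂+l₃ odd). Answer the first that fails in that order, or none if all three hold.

none

m₁+m₂+m₃ = -1 + 0 + 1 = 0  ✓
triangle: |1−0|=1 ≤ l₃=1 ≤ 1+0=1  ✓
parity: l₁+l₂+l₃ = 2 is even  ✓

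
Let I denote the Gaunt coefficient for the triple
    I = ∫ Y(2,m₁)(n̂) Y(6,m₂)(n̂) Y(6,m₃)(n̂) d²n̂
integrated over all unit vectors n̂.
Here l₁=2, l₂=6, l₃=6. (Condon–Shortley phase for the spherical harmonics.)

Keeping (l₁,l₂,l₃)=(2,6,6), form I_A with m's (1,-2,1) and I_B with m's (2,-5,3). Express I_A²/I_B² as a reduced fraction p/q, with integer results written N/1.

6/11

Shared (l₁,l₂,l₃)=(2,6,6): N and (l;000)² cancel in I_A²/I_B².
A: Δ = 2!·2!·10!/15! = 1/90090; Racah Σ t=0..1: t=0:+1/34560 t=1:−1/60480 = 1/80640; ⇒ 3j(2 6 6; 1 -2 1)² = 6/1001, sgn -1
B: Δ = 2!·2!·10!/15! = 1/90090; Racah Σ t=0..0: t=0:+1/1451520 = 1/1451520; ⇒ 3j(2 6 6; 2 -5 3)² = 1/91, sgn -1
I_A²/I_B² = (6/1001)/(1/91) = 6/11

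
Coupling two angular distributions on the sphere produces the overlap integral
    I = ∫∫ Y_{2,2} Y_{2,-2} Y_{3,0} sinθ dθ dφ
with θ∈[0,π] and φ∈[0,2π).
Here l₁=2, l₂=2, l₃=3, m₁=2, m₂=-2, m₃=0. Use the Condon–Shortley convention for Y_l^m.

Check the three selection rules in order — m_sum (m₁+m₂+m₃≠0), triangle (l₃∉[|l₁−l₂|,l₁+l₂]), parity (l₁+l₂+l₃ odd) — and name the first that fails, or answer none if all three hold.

parity

Σmᵢ = 0  ✓
l₃∈[|l₁−l₂|,l₁+l₂]=[0,4], have l₃=3  ✓
Σlᵢ = 7 ⇒ odd  ✗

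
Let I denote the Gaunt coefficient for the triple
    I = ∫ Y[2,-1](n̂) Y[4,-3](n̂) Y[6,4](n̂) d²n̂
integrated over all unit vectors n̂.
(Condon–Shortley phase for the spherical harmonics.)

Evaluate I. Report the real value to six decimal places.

Rules hold: Σm=0, L=12 even, 2≤6≤6.
N = 5·9·13 = 585
Δ = 0!·4!·8!/13! = 1/6435
Racah Σ t=0..0: t=0:+1/2304 = 1/2304
⇒ 3j(2 4 6; 0 0 0)² = 5/143, sgn +1
Racah Σ t=0..0: t=0:+1/30240 = 1/30240
⇒ 3j(2 4 6; -1 -3 4)² = 16/429, sgn +1
4πI² = N·(3j₀)²·(3jₘ)² = 1200/1573
I = +1·√(0.762873/4π) = 0.24638901

0.246389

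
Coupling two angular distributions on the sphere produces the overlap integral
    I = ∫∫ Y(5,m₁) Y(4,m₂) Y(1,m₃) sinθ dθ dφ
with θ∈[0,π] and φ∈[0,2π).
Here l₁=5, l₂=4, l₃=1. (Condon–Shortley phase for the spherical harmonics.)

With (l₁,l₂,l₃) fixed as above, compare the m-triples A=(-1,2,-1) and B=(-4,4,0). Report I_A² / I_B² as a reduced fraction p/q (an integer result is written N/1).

2/3

Shared (l₁,l₂,l₃)=(5,4,1): N and (l;000)² cancel in I_A²/I_B².
A: Δ = 8!·2!·0!/11! = 1/495; Racah Σ t=6..6: t=6:+1/2880 = 1/2880; ⇒ 3j(5 4 1; -1 2 -1)² = 2/165, sgn +1
B: Δ = 8!·2!·0!/11! = 1/495; Racah Σ t=8..8: t=8:+1/40320 = 1/40320; ⇒ 3j(5 4 1; -4 4 0)² = 1/55, sgn -1
I_A²/I_B² = (2/165)/(1/55) = 2/3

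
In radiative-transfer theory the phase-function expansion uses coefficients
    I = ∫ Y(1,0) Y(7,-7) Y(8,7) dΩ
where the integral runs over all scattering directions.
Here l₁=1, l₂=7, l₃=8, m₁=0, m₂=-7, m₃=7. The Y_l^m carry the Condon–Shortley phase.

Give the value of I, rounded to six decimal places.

Checks pass: Σm=0; 16 even; l₃=8∈[6,8].
(2·1+1)(2·7+1)(2·8+1) = 765
Δ: 0! 2! 14! / 17! → 1/2040
sum: t=0:+1/25401600 = 1/25401600
3j²(1 7 8; 0 0 0) = Δ·Π!·Σ² = 8/255  (sign +1)
sum: t=0:+1/87178291200 = 1/87178291200
3j²(1 7 8; 0 -7 7) = Δ·Π!·Σ² = 1/136  (sign -1)
combine: 4πI² = 765·8/255·1/136 = 3/17
take √, sign -1: I = -0.11850352

-0.118504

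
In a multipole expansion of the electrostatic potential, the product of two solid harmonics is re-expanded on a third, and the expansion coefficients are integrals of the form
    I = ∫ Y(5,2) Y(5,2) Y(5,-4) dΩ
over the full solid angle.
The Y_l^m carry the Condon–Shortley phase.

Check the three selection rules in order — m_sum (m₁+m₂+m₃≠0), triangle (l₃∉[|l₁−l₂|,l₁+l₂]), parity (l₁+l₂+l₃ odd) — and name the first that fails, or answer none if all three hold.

parity

m₁+m₂+m₃ = 2 + 2 − 4 = 0  ✓
triangle: |5−5|=0 ≤ l₃=5 ≤ 5+5=10  ✓
parity: l₁+l₂+l₃ = 15 is odd  ✗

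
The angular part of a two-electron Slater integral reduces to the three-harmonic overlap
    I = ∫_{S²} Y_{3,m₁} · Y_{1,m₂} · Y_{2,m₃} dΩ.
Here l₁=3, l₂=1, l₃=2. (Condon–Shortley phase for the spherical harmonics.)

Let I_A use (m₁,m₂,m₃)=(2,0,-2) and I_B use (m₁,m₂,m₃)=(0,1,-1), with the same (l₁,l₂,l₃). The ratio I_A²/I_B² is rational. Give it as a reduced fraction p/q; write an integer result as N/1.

Same 3,1,2: normalisation and zero-m 3j drop out of the ratio.
A: Δ: 2! 4! 0! / 7! → 1/105; sum: t=1:−1/24 = -1/24; 3j²(3 1 2; 2 0 -2) = Δ·Π!·Σ² = 1/21  (sign -1)
B: Δ: 2! 4! 0! / 7! → 1/105; sum: t=2:+1/12 = 1/12; 3j²(3 1 2; 0 1 -1) = Δ·Π!·Σ² = 1/35  (sign -1)
I_A²/I_B² = (1/21)/(1/35) = 5/3

5/3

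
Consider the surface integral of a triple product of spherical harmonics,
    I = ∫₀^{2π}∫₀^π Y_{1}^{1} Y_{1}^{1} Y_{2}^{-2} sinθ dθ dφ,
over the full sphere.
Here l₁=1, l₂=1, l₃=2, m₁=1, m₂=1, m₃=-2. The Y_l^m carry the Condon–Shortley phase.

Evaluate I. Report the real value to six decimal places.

Rules hold: Σm=0, L=4 even, 0≤2≤2.
N = 3·3·5 = 45
Δ = 0!·2!·2!/5! = 1/30
Racah Σ t=0..0: t=0:+1/1 = 1/1
⇒ 3j(1 1 2; 0 0 0)² = 2/15, sgn +1
Racah Σ t=0..0: t=0:+1/4 = 1/4
⇒ 3j(1 1 2; 1 1 -2)² = 1/5, sgn +1
4πI² = N·(3j₀)²·(3jₘ)² = 6/5
I = +1·√(1.2/4π) = 0.30901936

0.309019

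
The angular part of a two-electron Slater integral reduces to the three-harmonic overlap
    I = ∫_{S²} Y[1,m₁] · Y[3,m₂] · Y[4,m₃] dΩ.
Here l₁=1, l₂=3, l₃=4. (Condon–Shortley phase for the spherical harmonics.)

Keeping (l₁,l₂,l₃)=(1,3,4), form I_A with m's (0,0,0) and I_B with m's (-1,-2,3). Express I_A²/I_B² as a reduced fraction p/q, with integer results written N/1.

16/21

l's match ⇒ only the (l;m) 3-j factors differ between A and B.
A: triangle coeff Δ(1,3,4) = 1/252; Σ_t [0,0]: t=0:+1/36 = 1/36; (3j)²=4/63 [(1 3 4; 0 0 0)], sign=+1
B: triangle coeff Δ(1,3,4) = 1/252; Σ_t [0,0]: t=0:+1/240 = 1/240; (3j)²=1/12 [(1 3 4; -1 -2 3)], sign=-1
I_A²/I_B² = (4/63)/(1/12) = 16/21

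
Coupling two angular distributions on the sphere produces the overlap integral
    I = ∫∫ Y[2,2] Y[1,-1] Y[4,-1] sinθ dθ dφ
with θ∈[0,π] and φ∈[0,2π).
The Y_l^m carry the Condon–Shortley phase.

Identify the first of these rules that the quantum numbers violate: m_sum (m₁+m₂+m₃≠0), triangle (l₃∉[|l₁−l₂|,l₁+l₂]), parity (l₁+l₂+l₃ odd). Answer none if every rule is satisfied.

triangle

azimuthal sum: 2 − 1 − 1 = 0  ✓
1 ≤ 4 ≤ 3 (triangle on l)  ✗
L = 2 + 1 + 4 = 7 (odd)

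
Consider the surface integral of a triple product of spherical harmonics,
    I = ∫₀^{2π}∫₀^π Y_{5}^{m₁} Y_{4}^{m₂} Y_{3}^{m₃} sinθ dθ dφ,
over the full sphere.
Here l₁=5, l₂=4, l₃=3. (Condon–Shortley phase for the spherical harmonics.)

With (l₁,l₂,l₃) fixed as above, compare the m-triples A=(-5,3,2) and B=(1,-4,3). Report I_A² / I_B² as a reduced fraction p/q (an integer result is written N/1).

Shared (l₁,l₂,l₃)=(5,4,3): N and (l;000)² cancel in I_A²/I_B².
A: Δ = 6!·4!·2!/13! = 1/180180; Racah Σ t=6..6: t=6:+1/17280 = 1/17280; ⇒ 3j(5 4 3; -5 3 2)² = 35/858, sgn -1
B: Δ = 6!·4!·2!/13! = 1/180180; Racah Σ t=0..0: t=0:+1/34560 = 1/34560; ⇒ 3j(5 4 3; 1 -4 3)² = 1/429, sgn +1
I_A²/I_B² = (35/858)/(1/429) = 35/2

35/2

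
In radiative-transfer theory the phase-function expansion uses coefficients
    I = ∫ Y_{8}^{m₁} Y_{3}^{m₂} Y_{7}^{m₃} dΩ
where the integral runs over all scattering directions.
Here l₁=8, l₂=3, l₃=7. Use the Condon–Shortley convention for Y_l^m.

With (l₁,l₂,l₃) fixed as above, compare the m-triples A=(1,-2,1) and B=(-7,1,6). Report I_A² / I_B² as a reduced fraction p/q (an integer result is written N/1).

Shared (l₁,l₂,l₃)=(8,3,7): N and (l;000)² cancel in I_A²/I_B².
A: Δ = 4!·12!·2!/19! = 1/5290740; Racah Σ t=0..1: t=0:+1/14515200 t=1:−1/6220800 = -1/10886400; ⇒ 3j(8 3 7; 1 -2 1)² = 128/12597, sgn -1
B: Δ = 4!·12!·2!/19! = 1/5290740; Racah Σ t=3..4: t=3:−1/2874009600 t=4:+1/1916006400 = 1/5748019200; ⇒ 3j(8 3 7; -7 1 6)² = 13/5814, sgn -1
I_A²/I_B² = (128/12597)/(13/5814) = 768/169

768/169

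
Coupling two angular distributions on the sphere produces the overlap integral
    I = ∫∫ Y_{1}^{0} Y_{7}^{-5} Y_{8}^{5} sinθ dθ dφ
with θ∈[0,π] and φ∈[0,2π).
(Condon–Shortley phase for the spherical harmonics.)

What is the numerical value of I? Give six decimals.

Rules hold: Σm=0, L=16 even, 6≤8≤8.
N = 3·15·17 = 765
Δ = 0!·2!·14!/17! = 1/2040
Racah Σ t=0..0: t=0:+1/25401600 = 1/25401600
⇒ 3j(1 7 8; 0 0 0)² = 8/255, sgn +1
Racah Σ t=0..0: t=0:+1/958003200 = 1/958003200
⇒ 3j(1 7 8; 0 -5 5)² = 13/680, sgn -1
4πI² = N·(3j₀)²·(3jₘ)² = 39/85
I = -1·√(0.458824/4π) = -0.19108118

-0.191081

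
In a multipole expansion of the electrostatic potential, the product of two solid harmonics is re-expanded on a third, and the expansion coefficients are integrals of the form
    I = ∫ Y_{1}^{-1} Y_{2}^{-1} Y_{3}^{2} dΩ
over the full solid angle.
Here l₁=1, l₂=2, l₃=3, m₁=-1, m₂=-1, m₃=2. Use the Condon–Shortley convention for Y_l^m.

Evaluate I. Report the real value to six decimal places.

0.261169

Checks pass: Σm=0; 6 even; l₃=3∈[1,3].
(2·1+1)(2·2+1)(2·3+1) = 105
Δ: 0! 2! 4! / 7! → 1/105
sum: t=0:+1/4 = 1/4
3j²(1 2 3; 0 0 0) = Δ·Π!·Σ² = 3/35  (sign -1)
sum: t=0:+1/12 = 1/12
3j²(1 2 3; -1 -1 2) = Δ·Π!·Σ² = 2/21  (sign -1)
combine: 4πI² = 105·3/35·2/21 = 6/7
take √, sign +1: I = 0.26116903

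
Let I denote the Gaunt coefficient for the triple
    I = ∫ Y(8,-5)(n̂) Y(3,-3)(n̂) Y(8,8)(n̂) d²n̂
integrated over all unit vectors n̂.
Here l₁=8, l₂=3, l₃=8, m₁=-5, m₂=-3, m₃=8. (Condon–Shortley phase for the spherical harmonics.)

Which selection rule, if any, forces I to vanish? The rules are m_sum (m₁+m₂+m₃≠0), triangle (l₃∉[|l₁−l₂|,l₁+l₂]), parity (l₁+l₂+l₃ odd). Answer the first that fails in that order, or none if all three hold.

azimuthal sum: -5 − 3 + 8 = 0  ✓
5 ≤ 8 ≤ 11 (triangle on l)  ✓
L = 8 + 3 + 8 = 19 (odd)  ✗

parity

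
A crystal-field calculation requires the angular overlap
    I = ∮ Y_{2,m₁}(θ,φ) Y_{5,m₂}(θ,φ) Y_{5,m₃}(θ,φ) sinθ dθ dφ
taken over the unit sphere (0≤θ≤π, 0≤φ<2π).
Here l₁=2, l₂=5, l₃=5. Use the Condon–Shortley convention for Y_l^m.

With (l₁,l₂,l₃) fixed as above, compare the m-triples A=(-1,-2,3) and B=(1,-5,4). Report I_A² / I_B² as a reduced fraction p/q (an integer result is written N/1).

l's match ⇒ only the (l;m) 3-j factors differ between A and B.
A: triangle coeff Δ(2,5,5) = 1/38610; Σ_t [1,2]: t=1:−1/2880 t=2:+1/10080 = -1/4032; (3j)²=10/429 [(2 5 5; -1 -2 3)], sign=-1
B: triangle coeff Δ(2,5,5) = 1/38610; Σ_t [0,0]: t=0:+1/80640 = 1/80640; (3j)²=9/286 [(2 5 5; 1 -5 4)], sign=-1
I_A²/I_B² = (10/429)/(9/286) = 20/27

20/27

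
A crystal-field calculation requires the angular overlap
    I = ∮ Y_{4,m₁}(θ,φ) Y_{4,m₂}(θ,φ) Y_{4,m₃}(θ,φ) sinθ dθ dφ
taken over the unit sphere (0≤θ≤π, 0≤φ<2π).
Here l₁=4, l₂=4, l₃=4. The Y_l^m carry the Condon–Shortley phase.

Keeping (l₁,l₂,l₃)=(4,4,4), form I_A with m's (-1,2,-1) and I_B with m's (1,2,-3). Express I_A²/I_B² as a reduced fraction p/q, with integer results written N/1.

Shared (l₁,l₂,l₃)=(4,4,4): N and (l;000)² cancel in I_A²/I_B².
A: Δ = 4!·4!·4!/13! = 1/450450; Racah Σ t=2..4: t=2:+1/576 t=3:−1/144 t=4:+1/576 = -1/288; ⇒ 3j(4 4 4; -1 2 -1)² = 20/1001, sgn +1
B: Δ = 4!·4!·4!/13! = 1/450450; Racah Σ t=2..3: t=2:+1/576 t=3:−1/864 = 1/1728; ⇒ 3j(4 4 4; 1 2 -3)² = 5/1287, sgn -1
I_A²/I_B² = (20/1001)/(5/1287) = 36/7

36/7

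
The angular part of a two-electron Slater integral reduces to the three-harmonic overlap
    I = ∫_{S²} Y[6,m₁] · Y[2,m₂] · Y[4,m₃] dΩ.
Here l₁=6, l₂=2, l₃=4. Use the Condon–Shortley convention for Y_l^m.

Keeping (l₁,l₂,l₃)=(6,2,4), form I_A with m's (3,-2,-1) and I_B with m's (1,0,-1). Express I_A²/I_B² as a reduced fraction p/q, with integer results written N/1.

Shared (l₁,l₂,l₃)=(6,2,4): N and (l;000)² cancel in I_A²/I_B².
A: Δ = 4!·8!·0!/13! = 1/6435; Racah Σ t=0..0: t=0:+1/17280 = 1/17280; ⇒ 3j(6 2 4; 3 -2 -1)² = 14/715, sgn -1
B: Δ = 4!·8!·0!/13! = 1/6435; Racah Σ t=2..2: t=2:+1/2880 = 1/2880; ⇒ 3j(6 2 4; 1 0 -1)² = 14/429, sgn -1
I_A²/I_B² = (14/715)/(14/429) = 3/5

3/5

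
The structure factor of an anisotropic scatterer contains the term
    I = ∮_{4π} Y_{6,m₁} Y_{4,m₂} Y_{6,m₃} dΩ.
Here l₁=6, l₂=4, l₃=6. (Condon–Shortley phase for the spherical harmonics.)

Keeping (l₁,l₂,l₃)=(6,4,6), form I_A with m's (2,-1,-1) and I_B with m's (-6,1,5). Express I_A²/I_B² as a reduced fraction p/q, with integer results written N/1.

5618/16335

Shared (l₁,l₂,l₃)=(6,4,6): N and (l;000)² cancel in I_A²/I_B².
A: Δ = 4!·8!·4!/17! = 1/15315300; Racah Σ t=0..3: t=0:+1/82944 t=1:−1/17280 t=2:+1/34560 t=3:−1/725760 = -53/2903040; ⇒ 3j(6 4 6; 2 -1 -1)² = 2809/306306, sgn +1
B: Δ = 4!·8!·4!/17! = 1/15315300; Racah Σ t=4..4: t=4:+1/5806080 = 1/5806080; ⇒ 3j(6 4 6; -6 1 5)² = 165/6188, sgn -1
I_A²/I_B² = (2809/306306)/(165/6188) = 5618/16335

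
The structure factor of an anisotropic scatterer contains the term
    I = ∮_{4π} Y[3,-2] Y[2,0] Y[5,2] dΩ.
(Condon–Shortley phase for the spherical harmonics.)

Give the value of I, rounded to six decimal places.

Checks pass: Σm=0; 10 even; l₃=5∈[1,5].
(2·3+1)(2·2+1)(2·5+1) = 385
Δ: 0! 6! 4! / 11! → 1/2310
sum: t=0:+1/144 = 1/144
3j²(3 2 5; 0 0 0) = Δ·Π!·Σ² = 10/231  (sign -1)
sum: t=0:+1/480 = 1/480
3j²(3 2 5; -2 0 2) = Δ·Π!·Σ² = 3/110  (sign -1)
combine: 4πI² = 385·10/231·3/110 = 5/11
take √, sign +1: I = 0.19018827

0.190188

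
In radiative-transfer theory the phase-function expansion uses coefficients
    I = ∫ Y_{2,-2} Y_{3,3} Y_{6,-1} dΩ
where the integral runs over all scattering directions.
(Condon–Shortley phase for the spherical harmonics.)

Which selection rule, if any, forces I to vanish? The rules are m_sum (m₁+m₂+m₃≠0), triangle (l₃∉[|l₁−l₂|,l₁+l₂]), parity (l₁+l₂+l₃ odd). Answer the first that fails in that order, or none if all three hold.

Σmᵢ = 0  ✓
l₃∈[|l₁−l₂|,l₁+l₂]=[1,5], have l₃=6  ✗
Σlᵢ = 11 ⇒ odd

triangle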